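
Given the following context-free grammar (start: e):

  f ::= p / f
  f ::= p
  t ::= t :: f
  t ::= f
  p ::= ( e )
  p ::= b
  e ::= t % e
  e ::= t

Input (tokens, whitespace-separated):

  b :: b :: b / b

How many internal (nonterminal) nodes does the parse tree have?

[e [t [t [t [f [p b]]] :: [f [p b]]] :: [f [p b] / [f [p b]]]]]

12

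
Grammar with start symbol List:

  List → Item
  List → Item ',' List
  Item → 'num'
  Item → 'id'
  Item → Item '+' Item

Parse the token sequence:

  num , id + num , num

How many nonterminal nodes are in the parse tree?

8

[List [Item num] , [List [Item [Item id] + [Item num]] , [List [Item num]]]]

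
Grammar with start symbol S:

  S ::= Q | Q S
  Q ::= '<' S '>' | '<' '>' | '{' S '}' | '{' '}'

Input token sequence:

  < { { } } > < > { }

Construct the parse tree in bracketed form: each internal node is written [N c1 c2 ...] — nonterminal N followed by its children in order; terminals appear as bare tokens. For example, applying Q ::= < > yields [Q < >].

[S [Q < [S [Q { [S [Q { }]] }]] >] [S [Q < >] [S [Q { }]]]]

S
Q S
< S > S
< Q > S
< { S } > S
< { Q } > S
< { { } } > S
< { { } } > Q S
< { { } } > < > S
< { { } } > < > Q
< { { } } > < > { }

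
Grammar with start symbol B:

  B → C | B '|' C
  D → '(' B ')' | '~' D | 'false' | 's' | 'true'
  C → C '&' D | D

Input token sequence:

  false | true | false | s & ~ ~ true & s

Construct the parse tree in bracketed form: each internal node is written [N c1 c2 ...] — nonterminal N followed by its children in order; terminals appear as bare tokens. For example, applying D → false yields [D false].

[B [B [B [B [C [D false]]] | [C [D true]]] | [C [D false]]] | [C [C [C [D s]] & [D ~ [D ~ [D true]]]] & [D s]]]

B
B | C
B | C | C
B | C | C | C
C | C | C | C
D | C | C | C
false | C | C | C
false | D | C | C
false | true | C | C
false | true | D | C
false | true | false | C
false | true | false | C & D
false | true | false | C & D & D
false | true | false | D & D & D
false | true | false | s & D & D
false | true | false | s & ~ D & D
false | true | false | s & ~ ~ D & D
false | true | false | s & ~ ~ true & D
false | true | false | s & ~ ~ true & s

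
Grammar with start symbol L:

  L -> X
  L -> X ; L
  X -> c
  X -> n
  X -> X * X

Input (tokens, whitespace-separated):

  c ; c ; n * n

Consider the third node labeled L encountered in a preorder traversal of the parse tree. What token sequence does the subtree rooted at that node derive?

[L [X c] ; [L [X c] ; [L [X [X n] * [X n]]]]]

n * n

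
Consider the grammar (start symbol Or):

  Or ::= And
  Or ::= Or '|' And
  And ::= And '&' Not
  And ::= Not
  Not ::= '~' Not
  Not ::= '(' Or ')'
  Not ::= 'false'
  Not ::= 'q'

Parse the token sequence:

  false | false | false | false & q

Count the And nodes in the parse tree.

5

[Or [Or [Or [Or [And [Not false]]] | [And [Not false]]] | [And [Not false]]] | [And [And [Not false]] & [Not q]]]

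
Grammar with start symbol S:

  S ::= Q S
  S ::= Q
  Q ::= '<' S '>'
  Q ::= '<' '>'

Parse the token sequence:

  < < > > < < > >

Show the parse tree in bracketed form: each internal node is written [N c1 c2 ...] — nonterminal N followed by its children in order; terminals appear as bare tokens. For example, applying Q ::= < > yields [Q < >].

[S [Q < [S [Q < >]] >] [S [Q < [S [Q < >]] >]]]

S
Q S
< S > S
< Q > S
< < > > S
< < > > Q
< < > > < S >
< < > > < Q >
< < > > < < > >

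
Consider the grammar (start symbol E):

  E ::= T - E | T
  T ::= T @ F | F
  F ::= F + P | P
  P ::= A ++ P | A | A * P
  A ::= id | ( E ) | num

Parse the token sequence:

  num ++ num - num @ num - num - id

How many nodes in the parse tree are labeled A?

6

[E [T [F [P [A num] ++ [P [A num]]]]] - [E [T [T [F [P [A num]]]] @ [F [P [A num]]]] - [E [T [F [P [A num]]]] - [E [T [F [P [A id]]]]]]]]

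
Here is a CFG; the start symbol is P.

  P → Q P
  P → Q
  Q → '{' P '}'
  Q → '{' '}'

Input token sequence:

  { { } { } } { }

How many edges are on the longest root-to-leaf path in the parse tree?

5

[P [Q { [P [Q { }] [P [Q { }]]] }] [P [Q { }]]]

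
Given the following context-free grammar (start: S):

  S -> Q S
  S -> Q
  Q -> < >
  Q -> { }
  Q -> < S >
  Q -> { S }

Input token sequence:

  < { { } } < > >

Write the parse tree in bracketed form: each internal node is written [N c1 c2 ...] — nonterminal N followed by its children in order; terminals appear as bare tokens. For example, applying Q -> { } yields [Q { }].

S
Q
< S >
< Q S >
< { S } S >
< { Q } S >
< { { } } S >
< { { } } Q >
< { { } } < > >

[S [Q < [S [Q { [S [Q { }]] }] [S [Q < >]]] >]]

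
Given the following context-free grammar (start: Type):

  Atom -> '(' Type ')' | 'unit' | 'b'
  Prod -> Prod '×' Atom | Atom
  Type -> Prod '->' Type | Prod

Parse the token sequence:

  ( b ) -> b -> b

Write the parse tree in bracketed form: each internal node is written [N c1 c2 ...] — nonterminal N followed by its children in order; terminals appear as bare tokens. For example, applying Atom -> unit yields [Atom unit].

Type
Prod -> Type
Atom -> Type
( Type ) -> Type
( Prod ) -> Type
( Atom ) -> Type
( b ) -> Type
( b ) -> Prod -> Type
( b ) -> Atom -> Type
( b ) -> b -> Type
( b ) -> b -> Prod
( b ) -> b -> Atom
( b ) -> b -> b

[Type [Prod [Atom ( [Type [Prod [Atom b]]] )]] -> [Type [Prod [Atom b]] -> [Type [Prod [Atom b]]]]]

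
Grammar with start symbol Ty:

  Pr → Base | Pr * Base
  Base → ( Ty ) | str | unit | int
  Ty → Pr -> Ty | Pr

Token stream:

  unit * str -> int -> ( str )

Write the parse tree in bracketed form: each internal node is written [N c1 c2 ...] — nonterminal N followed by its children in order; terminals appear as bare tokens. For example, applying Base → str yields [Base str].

Ty
Pr -> Ty
Pr * Base -> Ty
Base * Base -> Ty
unit * Base -> Ty
unit * str -> Ty
unit * str -> Pr -> Ty
unit * str -> Base -> Ty
unit * str -> int -> Ty
unit * str -> int -> Pr
unit * str -> int -> Base
unit * str -> int -> ( Ty )
unit * str -> int -> ( Pr )
unit * str -> int -> ( Base )
unit * str -> int -> ( str )

[Ty [Pr [Pr [Base unit]] * [Base str]] -> [Ty [Pr [Base int]] -> [Ty [Pr [Base ( [Ty [Pr [Base str]]] )]]]]]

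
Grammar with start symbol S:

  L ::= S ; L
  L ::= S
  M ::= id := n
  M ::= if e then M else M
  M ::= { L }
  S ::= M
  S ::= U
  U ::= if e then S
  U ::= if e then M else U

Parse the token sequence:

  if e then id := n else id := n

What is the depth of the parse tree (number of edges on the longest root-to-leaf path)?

[S [M if e then [M id := n] else [M id := n]]]

3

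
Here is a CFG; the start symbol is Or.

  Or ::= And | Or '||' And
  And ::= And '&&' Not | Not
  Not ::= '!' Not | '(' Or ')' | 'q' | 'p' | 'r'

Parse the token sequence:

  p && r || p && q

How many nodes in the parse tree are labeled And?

4

[Or [Or [And [And [Not p]] && [Not r]]] || [And [And [Not p]] && [Not q]]]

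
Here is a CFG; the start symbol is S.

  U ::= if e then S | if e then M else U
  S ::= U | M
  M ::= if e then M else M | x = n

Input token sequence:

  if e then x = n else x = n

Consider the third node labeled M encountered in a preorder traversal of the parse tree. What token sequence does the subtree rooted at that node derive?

x = n

[S [M if e then [M x = n] else [M x = n]]]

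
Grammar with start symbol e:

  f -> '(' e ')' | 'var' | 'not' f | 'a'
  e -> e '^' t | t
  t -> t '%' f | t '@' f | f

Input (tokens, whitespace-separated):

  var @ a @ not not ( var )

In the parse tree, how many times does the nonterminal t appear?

4

[e [t [t [t [f var]] @ [f a]] @ [f not [f not [f ( [e [t [f var]]] )]]]]]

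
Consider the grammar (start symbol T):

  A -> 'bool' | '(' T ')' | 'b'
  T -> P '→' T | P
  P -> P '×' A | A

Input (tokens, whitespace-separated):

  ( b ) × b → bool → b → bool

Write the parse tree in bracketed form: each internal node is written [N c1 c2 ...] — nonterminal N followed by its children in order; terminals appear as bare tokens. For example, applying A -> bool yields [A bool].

[T [P [P [A ( [T [P [A b]]] )]] × [A b]] → [T [P [A bool]] → [T [P [A b]] → [T [P [A bool]]]]]]

T
P → T
P × A → T
A × A → T
( T ) × A → T
( P ) × A → T
( A ) × A → T
( b ) × A → T
( b ) × b → T
( b ) × b → P → T
( b ) × b → A → T
( b ) × b → bool → T
( b ) × b → bool → P → T
( b ) × b → bool → A → T
( b ) × b → bool → b → T
( b ) × b → bool → b → P
( b ) × b → bool → b → A
( b ) × b → bool → b → bool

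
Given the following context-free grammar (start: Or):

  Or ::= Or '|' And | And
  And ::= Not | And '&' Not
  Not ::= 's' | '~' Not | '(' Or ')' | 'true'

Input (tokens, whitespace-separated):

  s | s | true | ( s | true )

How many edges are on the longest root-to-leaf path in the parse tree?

7

[Or [Or [Or [Or [And [Not s]]] | [And [Not s]]] | [And [Not true]]] | [And [Not ( [Or [Or [And [Not s]]] | [And [Not true]]] )]]]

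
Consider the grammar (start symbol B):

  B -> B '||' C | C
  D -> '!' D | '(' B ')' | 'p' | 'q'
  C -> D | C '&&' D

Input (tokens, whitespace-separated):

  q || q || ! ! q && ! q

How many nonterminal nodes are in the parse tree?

[B [B [B [C [D q]]] || [C [D q]]] || [C [C [D ! [D ! [D q]]]] && [D ! [D q]]]]

14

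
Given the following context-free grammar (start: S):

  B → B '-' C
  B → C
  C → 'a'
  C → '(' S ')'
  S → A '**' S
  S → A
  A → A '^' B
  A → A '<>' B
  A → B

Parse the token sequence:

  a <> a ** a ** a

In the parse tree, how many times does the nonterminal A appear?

[S [A [A [B [C a]]] <> [B [C a]]] ** [S [A [B [C a]]] ** [S [A [B [C a]]]]]]

4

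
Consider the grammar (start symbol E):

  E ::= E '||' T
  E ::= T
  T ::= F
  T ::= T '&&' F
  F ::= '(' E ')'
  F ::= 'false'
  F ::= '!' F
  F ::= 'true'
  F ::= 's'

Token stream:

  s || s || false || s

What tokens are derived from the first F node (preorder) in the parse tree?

[E [E [E [E [T [F s]]] || [T [F s]]] || [T [F false]]] || [T [F s]]]

s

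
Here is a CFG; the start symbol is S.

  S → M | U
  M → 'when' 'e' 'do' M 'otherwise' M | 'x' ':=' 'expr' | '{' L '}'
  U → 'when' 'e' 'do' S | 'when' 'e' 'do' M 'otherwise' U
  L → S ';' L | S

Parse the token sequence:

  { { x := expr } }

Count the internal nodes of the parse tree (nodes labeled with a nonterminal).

8

[S [M { [L [S [M { [L [S [M x := expr]]] }]]] }]]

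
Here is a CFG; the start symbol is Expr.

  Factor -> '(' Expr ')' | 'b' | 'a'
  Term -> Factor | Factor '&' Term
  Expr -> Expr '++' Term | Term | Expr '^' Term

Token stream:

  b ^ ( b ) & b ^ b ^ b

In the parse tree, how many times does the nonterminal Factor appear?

[Expr [Expr [Expr [Expr [Term [Factor b]]] ^ [Term [Factor ( [Expr [Term [Factor b]]] )] & [Term [Factor b]]]] ^ [Term [Factor b]]] ^ [Term [Factor b]]]

6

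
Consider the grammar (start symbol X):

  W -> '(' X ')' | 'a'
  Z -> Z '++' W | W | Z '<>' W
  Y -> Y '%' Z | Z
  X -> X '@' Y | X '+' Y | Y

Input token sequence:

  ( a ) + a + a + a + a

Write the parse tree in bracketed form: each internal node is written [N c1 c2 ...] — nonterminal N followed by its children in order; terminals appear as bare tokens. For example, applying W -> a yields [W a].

[X [X [X [X [X [Y [Z [W ( [X [Y [Z [W a]]]] )]]]] + [Y [Z [W a]]]] + [Y [Z [W a]]]] + [Y [Z [W a]]]] + [Y [Z [W a]]]]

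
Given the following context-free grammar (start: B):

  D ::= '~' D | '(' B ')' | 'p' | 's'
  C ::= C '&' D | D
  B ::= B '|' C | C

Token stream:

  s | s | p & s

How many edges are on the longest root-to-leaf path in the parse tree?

5

[B [B [B [C [D s]]] | [C [D s]]] | [C [C [D p]] & [D s]]]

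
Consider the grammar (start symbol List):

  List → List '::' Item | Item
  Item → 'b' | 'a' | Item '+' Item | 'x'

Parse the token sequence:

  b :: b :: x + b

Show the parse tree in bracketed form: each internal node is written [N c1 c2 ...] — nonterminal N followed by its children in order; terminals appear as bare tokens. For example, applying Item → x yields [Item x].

[List [List [List [Item b]] :: [Item b]] :: [Item [Item x] + [Item b]]]

List
List :: Item
List :: Item :: Item
Item :: Item :: Item
b :: Item :: Item
b :: b :: Item
b :: b :: Item + Item
b :: b :: x + Item
b :: b :: x + b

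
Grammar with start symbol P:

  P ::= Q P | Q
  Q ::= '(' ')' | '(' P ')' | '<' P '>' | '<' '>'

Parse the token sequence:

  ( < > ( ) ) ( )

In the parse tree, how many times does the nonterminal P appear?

[P [Q ( [P [Q < >] [P [Q ( )]]] )] [P [Q ( )]]]

4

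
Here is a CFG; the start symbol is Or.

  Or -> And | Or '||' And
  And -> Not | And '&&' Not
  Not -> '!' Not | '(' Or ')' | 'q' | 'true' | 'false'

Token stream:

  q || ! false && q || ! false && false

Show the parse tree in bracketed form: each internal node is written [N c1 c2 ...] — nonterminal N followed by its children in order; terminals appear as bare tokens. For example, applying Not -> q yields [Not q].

Or
Or || And
Or || And || And
And || And || And
Not || And || And
q || And || And
q || And && Not || And
q || Not && Not || And
q || ! Not && Not || And
q || ! false && Not || And
q || ! false && q || And
q || ! false && q || And && Not
q || ! false && q || Not && Not
q || ! false && q || ! Not && Not
q || ! false && q || ! false && Not
q || ! false && q || ! false && false

[Or [Or [Or [And [Not q]]] || [And [And [Not ! [Not false]]] && [Not q]]] || [And [And [Not ! [Not false]]] && [Not false]]]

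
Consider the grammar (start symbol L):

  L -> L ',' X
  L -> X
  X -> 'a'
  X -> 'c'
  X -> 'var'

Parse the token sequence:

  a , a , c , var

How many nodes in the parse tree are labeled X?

[L [L [L [L [X a]] , [X a]] , [X c]] , [X var]]

4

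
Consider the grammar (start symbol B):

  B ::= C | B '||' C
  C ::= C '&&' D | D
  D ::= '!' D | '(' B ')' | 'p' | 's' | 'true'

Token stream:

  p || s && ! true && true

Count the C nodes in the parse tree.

4

[B [B [C [D p]]] || [C [C [C [D s]] && [D ! [D true]]] && [D true]]]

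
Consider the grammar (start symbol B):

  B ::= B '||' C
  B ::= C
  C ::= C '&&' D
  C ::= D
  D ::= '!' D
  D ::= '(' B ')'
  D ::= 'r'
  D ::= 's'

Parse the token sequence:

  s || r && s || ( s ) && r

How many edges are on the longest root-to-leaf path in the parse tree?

[B [B [B [C [D s]]] || [C [C [D r]] && [D s]]] || [C [C [D ( [B [C [D s]]] )]] && [D r]]]

7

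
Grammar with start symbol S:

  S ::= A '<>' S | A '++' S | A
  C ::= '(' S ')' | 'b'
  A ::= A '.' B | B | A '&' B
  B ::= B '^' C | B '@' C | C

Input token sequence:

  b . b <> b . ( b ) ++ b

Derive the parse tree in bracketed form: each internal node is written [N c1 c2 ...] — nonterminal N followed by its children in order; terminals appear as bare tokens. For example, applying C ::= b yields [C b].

[S [A [A [B [C b]]] . [B [C b]]] <> [S [A [A [B [C b]]] . [B [C ( [S [A [B [C b]]]] )]]] ++ [S [A [B [C b]]]]]]

S
A <> S
A . B <> S
B . B <> S
C . B <> S
b . B <> S
b . C <> S
b . b <> S
b . b <> A ++ S
b . b <> A . B ++ S
b . b <> B . B ++ S
b . b <> C . B ++ S
b . b <> b . B ++ S
b . b <> b . C ++ S
b . b <> b . ( S ) ++ S
b . b <> b . ( A ) ++ S
b . b <> b . ( B ) ++ S
b . b <> b . ( C ) ++ S
b . b <> b . ( b ) ++ S
b . b <> b . ( b ) ++ A
b . b <> b . ( b ) ++ B
b . b <> b . ( b ) ++ C
b . b <> b . ( b ) ++ b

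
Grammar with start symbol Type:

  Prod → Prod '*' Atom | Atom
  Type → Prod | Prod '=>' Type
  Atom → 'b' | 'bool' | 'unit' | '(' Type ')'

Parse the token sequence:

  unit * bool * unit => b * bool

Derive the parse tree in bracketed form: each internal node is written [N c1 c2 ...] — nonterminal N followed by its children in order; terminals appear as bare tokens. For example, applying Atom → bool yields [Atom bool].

Type
Prod => Type
Prod * Atom => Type
Prod * Atom * Atom => Type
Atom * Atom * Atom => Type
unit * Atom * Atom => Type
unit * bool * Atom => Type
unit * bool * unit => Type
unit * bool * unit => Prod
unit * bool * unit => Prod * Atom
unit * bool * unit => Atom * Atom
unit * bool * unit => b * Atom
unit * bool * unit => b * bool

[Type [Prod [Prod [Prod [Atom unit]] * [Atom bool]] * [Atom unit]] => [Type [Prod [Prod [Atom b]] * [Atom bool]]]]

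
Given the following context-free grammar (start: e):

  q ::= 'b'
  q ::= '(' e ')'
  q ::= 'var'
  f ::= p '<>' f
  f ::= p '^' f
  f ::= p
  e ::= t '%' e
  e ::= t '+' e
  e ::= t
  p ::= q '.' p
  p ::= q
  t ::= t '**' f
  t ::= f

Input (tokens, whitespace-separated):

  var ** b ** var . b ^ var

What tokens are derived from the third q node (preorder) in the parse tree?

var

[e [t [t [t [f [p [q var]]]] ** [f [p [q b]]]] ** [f [p [q var] . [p [q b]]] ^ [f [p [q var]]]]]]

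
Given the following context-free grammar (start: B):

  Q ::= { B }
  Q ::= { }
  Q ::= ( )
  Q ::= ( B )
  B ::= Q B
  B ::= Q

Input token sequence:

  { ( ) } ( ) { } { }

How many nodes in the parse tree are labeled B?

[B [Q { [B [Q ( )]] }] [B [Q ( )] [B [Q { }] [B [Q { }]]]]]

5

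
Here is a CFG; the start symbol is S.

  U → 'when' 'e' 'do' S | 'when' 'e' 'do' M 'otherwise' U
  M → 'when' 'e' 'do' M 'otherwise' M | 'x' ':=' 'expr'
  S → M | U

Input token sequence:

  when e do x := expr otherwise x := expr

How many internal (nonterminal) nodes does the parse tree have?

4

[S [M when e do [M x := expr] otherwise [M x := expr]]]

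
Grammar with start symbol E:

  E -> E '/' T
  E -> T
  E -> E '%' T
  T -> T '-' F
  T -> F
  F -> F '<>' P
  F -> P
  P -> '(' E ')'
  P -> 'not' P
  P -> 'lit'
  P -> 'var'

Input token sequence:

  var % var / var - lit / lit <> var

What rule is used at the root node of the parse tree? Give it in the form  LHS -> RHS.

[E [E [E [E [T [F [P var]]]] % [T [F [P var]]]] / [T [T [F [P var]]] - [F [P lit]]]] / [T [F [F [P lit]] <> [P var]]]]

E -> E '/' T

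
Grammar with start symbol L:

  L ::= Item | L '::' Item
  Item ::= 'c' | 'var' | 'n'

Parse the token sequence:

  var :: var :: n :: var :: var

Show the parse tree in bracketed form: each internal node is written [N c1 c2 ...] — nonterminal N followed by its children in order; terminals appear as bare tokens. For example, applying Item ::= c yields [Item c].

[L [L [L [L [L [Item var]] :: [Item var]] :: [Item n]] :: [Item var]] :: [Item var]]

L
L :: Item
L :: Item :: Item
L :: Item :: Item :: Item
L :: Item :: Item :: Item :: Item
Item :: Item :: Item :: Item :: Item
var :: Item :: Item :: Item :: Item
var :: var :: Item :: Item :: Item
var :: var :: n :: Item :: Item
var :: var :: n :: var :: Item
var :: var :: n :: var :: var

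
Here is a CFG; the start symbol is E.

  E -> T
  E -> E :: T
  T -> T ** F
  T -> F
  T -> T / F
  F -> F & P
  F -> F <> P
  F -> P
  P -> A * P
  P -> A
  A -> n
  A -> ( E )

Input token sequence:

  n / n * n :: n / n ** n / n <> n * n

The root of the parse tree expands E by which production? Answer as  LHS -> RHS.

[E [E [T [T [F [P [A n]]]] / [F [P [A n] * [P [A n]]]]]] :: [T [T [T [T [F [P [A n]]]] / [F [P [A n]]]] ** [F [P [A n]]]] / [F [F [P [A n]]] <> [P [A n] * [P [A n]]]]]]

E -> E :: T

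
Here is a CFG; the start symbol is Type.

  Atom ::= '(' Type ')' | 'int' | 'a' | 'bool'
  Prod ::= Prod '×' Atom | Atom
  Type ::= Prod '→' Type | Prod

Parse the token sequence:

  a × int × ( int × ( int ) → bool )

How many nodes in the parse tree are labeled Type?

[Type [Prod [Prod [Prod [Atom a]] × [Atom int]] × [Atom ( [Type [Prod [Prod [Atom int]] × [Atom ( [Type [Prod [Atom int]]] )]] → [Type [Prod [Atom bool]]]] )]]]

4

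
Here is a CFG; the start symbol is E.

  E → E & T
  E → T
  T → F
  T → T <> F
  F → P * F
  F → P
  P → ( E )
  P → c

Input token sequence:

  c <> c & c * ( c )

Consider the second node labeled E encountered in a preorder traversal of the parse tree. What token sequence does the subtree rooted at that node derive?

c <> c

[E [E [T [T [F [P c]]] <> [F [P c]]]] & [T [F [P c] * [F [P ( [E [T [F [P c]]]] )]]]]]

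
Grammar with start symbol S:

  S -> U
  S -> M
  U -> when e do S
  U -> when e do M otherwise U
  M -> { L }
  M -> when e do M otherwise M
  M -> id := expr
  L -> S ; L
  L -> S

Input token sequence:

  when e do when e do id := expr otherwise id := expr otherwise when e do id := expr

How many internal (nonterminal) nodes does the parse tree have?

[S [U when e do [M when e do [M id := expr] otherwise [M id := expr]] otherwise [U when e do [S [M id := expr]]]]]

8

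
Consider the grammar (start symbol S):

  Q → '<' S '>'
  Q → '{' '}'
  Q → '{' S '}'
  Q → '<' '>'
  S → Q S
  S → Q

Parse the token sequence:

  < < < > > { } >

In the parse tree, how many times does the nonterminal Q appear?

[S [Q < [S [Q < [S [Q < >]] >] [S [Q { }]]] >]]

4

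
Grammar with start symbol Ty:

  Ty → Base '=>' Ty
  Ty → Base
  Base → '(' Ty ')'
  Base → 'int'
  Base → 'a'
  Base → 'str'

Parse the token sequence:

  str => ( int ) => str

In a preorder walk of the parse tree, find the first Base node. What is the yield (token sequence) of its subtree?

[Ty [Base str] => [Ty [Base ( [Ty [Base int]] )] => [Ty [Base str]]]]

str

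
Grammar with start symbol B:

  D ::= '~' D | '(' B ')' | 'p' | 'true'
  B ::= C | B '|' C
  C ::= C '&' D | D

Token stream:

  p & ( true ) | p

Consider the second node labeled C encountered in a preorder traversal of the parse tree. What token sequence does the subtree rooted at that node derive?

p

[B [B [C [C [D p]] & [D ( [B [C [D true]]] )]]] | [C [D p]]]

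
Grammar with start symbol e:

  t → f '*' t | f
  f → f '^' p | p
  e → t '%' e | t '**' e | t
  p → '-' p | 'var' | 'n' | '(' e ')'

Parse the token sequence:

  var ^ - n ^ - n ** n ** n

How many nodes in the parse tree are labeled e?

[e [t [f [f [f [p var]] ^ [p - [p n]]] ^ [p - [p n]]]] ** [e [t [f [p n]]] ** [e [t [f [p n]]]]]]

3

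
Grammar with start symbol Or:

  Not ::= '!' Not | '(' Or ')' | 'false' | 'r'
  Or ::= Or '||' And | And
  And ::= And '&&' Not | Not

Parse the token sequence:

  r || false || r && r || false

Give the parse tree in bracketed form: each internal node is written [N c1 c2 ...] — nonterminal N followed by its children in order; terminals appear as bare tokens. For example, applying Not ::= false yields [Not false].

[Or [Or [Or [Or [And [Not r]]] || [And [Not false]]] || [And [And [Not r]] && [Not r]]] || [And [Not false]]]

Or
Or || And
Or || And || And
Or || And || And || And
And || And || And || And
Not || And || And || And
r || And || And || And
r || Not || And || And
r || false || And || And
r || false || And && Not || And
r || false || Not && Not || And
r || false || r && Not || And
r || false || r && r || And
r || false || r && r || Not
r || false || r && r || false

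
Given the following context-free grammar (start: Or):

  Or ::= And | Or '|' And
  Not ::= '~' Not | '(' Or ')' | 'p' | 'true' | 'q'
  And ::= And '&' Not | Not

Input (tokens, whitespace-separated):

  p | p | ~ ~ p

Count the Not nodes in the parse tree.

[Or [Or [Or [And [Not p]]] | [And [Not p]]] | [And [Not ~ [Not ~ [Not p]]]]]

5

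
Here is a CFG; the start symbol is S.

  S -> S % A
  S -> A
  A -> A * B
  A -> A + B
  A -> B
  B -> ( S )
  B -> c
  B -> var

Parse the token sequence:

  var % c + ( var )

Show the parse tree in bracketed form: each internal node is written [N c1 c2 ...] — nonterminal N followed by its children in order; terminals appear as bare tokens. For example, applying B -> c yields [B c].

S
S % A
A % A
B % A
var % A
var % A + B
var % B + B
var % c + B
var % c + ( S )
var % c + ( A )
var % c + ( B )
var % c + ( var )

[S [S [A [B var]]] % [A [A [B c]] + [B ( [S [A [B var]]] )]]]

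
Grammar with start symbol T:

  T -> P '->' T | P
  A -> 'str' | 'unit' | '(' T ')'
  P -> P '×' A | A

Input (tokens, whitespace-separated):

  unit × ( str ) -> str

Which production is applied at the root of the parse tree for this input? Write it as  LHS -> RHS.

T -> P '->' T

[T [P [P [A unit]] × [A ( [T [P [A str]]] )]] -> [T [P [A str]]]]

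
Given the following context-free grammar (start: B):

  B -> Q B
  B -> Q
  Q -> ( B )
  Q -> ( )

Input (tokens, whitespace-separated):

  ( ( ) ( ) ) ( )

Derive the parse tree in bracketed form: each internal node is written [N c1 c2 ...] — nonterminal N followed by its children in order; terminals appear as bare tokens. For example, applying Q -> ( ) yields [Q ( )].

[B [Q ( [B [Q ( )] [B [Q ( )]]] )] [B [Q ( )]]]

B
Q B
( B ) B
( Q B ) B
( ( ) B ) B
( ( ) Q ) B
( ( ) ( ) ) B
( ( ) ( ) ) Q
( ( ) ( ) ) ( )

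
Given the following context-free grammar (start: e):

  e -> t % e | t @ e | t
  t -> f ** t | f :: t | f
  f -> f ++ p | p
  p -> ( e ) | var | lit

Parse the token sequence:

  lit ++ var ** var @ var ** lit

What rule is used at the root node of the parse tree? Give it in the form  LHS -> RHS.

[e [t [f [f [p lit]] ++ [p var]] ** [t [f [p var]]]] @ [e [t [f [p var]] ** [t [f [p lit]]]]]]

e -> t @ e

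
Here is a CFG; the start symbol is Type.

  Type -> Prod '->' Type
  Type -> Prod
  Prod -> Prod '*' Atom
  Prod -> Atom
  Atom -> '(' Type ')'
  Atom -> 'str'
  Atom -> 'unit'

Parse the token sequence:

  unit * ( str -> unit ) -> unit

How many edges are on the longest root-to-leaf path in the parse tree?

7

[Type [Prod [Prod [Atom unit]] * [Atom ( [Type [Prod [Atom str]] -> [Type [Prod [Atom unit]]]] )]] -> [Type [Prod [Atom unit]]]]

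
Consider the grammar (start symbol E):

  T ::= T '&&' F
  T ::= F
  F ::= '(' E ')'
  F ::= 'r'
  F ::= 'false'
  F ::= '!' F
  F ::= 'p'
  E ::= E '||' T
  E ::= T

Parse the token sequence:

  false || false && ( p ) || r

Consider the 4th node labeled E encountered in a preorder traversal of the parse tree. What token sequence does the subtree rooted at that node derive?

p

[E [E [E [T [F false]]] || [T [T [F false]] && [F ( [E [T [F p]]] )]]] || [T [F r]]]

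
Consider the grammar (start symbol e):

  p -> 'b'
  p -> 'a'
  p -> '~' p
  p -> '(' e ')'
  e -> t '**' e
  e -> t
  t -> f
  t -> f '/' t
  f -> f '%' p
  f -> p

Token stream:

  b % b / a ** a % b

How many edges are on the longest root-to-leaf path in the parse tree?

6

[e [t [f [f [p b]] % [p b]] / [t [f [p a]]]] ** [e [t [f [f [p a]] % [p b]]]]]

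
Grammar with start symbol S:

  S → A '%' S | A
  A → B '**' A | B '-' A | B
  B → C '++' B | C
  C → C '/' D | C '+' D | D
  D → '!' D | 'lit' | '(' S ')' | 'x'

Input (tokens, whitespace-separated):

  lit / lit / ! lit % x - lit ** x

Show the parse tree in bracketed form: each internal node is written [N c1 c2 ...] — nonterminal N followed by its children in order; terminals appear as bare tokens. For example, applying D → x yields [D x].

S
A % S
B % S
C % S
C / D % S
C / D / D % S
D / D / D % S
lit / D / D % S
lit / lit / D % S
lit / lit / ! D % S
lit / lit / ! lit % S
lit / lit / ! lit % A
lit / lit / ! lit % B - A
lit / lit / ! lit % C - A
lit / lit / ! lit % D - A
lit / lit / ! lit % x - A
lit / lit / ! lit % x - B ** A
lit / lit / ! lit % x - C ** A
lit / lit / ! lit % x - D ** A
lit / lit / ! lit % x - lit ** A
lit / lit / ! lit % x - lit ** B
lit / lit / ! lit % x - lit ** C
lit / lit / ! lit % x - lit ** D
lit / lit / ! lit % x - lit ** x

[S [A [B [C [C [C [D lit]] / [D lit]] / [D ! [D lit]]]]] % [S [A [B [C [D x]]] - [A [B [C [D lit]]] ** [A [B [C [D x]]]]]]]]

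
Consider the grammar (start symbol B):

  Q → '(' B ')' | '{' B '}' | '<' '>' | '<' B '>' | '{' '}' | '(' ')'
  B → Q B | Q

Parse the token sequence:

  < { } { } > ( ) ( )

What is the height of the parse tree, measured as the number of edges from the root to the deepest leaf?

[B [Q < [B [Q { }] [B [Q { }]]] >] [B [Q ( )] [B [Q ( )]]]]

5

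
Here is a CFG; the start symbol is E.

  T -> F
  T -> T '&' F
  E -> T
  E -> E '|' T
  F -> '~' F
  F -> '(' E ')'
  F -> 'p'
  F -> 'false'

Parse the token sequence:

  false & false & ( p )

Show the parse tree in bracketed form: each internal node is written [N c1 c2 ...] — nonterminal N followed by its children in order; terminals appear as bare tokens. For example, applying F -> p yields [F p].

E
T
T & F
T & F & F
F & F & F
false & F & F
false & false & F
false & false & ( E )
false & false & ( T )
false & false & ( F )
false & false & ( p )

[E [T [T [T [F false]] & [F false]] & [F ( [E [T [F p]]] )]]]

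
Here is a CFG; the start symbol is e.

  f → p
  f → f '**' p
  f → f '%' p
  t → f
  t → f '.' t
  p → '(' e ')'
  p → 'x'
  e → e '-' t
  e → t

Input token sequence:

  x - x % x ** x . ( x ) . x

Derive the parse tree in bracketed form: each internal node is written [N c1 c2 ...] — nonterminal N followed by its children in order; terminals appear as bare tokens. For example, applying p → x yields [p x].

[e [e [t [f [p x]]]] - [t [f [f [f [p x]] % [p x]] ** [p x]] . [t [f [p ( [e [t [f [p x]]]] )]] . [t [f [p x]]]]]]

e
e - t
t - t
f - t
p - t
x - t
x - f . t
x - f ** p . t
x - f % p ** p . t
x - p % p ** p . t
x - x % p ** p . t
x - x % x ** p . t
x - x % x ** x . t
x - x % x ** x . f . t
x - x % x ** x . p . t
x - x % x ** x . ( e ) . t
x - x % x ** x . ( t ) . t
x - x % x ** x . ( f ) . t
x - x % x ** x . ( p ) . t
x - x % x ** x . ( x ) . t
x - x % x ** x . ( x ) . f
x - x % x ** x . ( x ) . p
x - x % x ** x . ( x ) . x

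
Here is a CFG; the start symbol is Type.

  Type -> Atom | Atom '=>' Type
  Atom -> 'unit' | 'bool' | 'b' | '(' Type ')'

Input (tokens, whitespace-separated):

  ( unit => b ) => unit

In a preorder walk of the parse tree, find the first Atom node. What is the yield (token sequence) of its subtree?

( unit => b )

[Type [Atom ( [Type [Atom unit] => [Type [Atom b]]] )] => [Type [Atom unit]]]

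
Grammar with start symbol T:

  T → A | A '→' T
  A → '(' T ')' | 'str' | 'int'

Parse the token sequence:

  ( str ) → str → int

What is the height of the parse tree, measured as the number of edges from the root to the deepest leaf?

4

[T [A ( [T [A str]] )] → [T [A str] → [T [A int]]]]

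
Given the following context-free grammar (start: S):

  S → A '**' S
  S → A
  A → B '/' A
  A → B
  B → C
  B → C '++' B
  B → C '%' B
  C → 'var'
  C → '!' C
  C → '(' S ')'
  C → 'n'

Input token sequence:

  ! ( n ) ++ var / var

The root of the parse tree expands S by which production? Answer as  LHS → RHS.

[S [A [B [C ! [C ( [S [A [B [C n]]]] )]] ++ [B [C var]]] / [A [B [C var]]]]]

S → A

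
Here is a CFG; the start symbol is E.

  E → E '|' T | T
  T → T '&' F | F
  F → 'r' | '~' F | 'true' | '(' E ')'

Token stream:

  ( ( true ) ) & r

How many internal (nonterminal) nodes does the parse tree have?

11

[E [T [T [F ( [E [T [F ( [E [T [F true]]] )]]] )]] & [F r]]]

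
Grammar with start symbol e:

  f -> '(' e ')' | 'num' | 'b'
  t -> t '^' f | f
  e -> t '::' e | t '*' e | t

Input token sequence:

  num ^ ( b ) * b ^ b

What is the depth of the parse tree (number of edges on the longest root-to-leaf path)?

[e [t [t [f num]] ^ [f ( [e [t [f b]]] )]] * [e [t [t [f b]] ^ [f b]]]]

6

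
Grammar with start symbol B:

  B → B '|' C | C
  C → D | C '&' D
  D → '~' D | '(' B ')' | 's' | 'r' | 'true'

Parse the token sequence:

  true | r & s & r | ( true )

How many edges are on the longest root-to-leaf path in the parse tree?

6

[B [B [B [C [D true]]] | [C [C [C [D r]] & [D s]] & [D r]]] | [C [D ( [B [C [D true]]] )]]]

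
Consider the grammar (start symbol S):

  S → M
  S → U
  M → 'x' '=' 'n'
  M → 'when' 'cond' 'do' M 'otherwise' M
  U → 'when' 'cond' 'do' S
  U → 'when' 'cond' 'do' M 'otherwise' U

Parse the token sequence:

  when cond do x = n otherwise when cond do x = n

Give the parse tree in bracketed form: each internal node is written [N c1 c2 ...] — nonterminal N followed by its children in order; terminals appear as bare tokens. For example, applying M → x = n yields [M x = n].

S
U
when cond do M otherwise U
when cond do x = n otherwise U
when cond do x = n otherwise when cond do S
when cond do x = n otherwise when cond do M
when cond do x = n otherwise when cond do x = n

[S [U when cond do [M x = n] otherwise [U when cond do [S [M x = n]]]]]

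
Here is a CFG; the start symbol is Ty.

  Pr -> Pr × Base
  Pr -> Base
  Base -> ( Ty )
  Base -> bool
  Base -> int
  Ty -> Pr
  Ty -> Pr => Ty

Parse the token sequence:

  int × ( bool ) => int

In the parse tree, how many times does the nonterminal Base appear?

[Ty [Pr [Pr [Base int]] × [Base ( [Ty [Pr [Base bool]]] )]] => [Ty [Pr [Base int]]]]

4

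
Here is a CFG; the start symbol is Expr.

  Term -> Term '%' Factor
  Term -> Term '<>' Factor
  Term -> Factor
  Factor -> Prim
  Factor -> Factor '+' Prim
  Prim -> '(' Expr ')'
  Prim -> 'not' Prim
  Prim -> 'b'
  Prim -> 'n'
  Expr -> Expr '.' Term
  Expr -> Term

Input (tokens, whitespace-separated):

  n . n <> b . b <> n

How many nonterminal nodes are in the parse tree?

[Expr [Expr [Expr [Term [Factor [Prim n]]]] . [Term [Term [Factor [Prim n]]] <> [Factor [Prim b]]]] . [Term [Term [Factor [Prim b]]] <> [Factor [Prim n]]]]

18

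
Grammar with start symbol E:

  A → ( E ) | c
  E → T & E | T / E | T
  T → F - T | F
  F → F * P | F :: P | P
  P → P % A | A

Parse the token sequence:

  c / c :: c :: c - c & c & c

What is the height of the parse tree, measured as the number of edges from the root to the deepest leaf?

8

[E [T [F [P [A c]]]] / [E [T [F [F [F [P [A c]]] :: [P [A c]]] :: [P [A c]]] - [T [F [P [A c]]]]] & [E [T [F [P [A c]]]] & [E [T [F [P [A c]]]]]]]]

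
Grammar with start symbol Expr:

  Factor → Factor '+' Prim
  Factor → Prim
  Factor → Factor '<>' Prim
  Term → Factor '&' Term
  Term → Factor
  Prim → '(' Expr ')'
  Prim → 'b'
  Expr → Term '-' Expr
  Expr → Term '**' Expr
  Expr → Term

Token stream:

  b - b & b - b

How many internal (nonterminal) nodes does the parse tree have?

15

[Expr [Term [Factor [Prim b]]] - [Expr [Term [Factor [Prim b]] & [Term [Factor [Prim b]]]] - [Expr [Term [Factor [Prim b]]]]]]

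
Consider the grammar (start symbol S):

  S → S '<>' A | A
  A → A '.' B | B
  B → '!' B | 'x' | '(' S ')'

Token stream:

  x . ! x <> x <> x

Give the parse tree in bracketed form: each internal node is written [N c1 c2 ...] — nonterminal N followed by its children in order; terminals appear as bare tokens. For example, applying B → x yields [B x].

S
S <> A
S <> A <> A
A <> A <> A
A . B <> A <> A
B . B <> A <> A
x . B <> A <> A
x . ! B <> A <> A
x . ! x <> A <> A
x . ! x <> B <> A
x . ! x <> x <> A
x . ! x <> x <> B
x . ! x <> x <> x

[S [S [S [A [A [B x]] . [B ! [B x]]]] <> [A [B x]]] <> [A [B x]]]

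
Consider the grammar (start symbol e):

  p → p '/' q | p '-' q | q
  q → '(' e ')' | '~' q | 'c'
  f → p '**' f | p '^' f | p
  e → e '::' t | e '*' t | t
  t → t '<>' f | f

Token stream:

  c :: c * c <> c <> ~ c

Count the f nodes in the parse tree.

[e [e [e [t [f [p [q c]]]]] :: [t [f [p [q c]]]]] * [t [t [t [f [p [q c]]]] <> [f [p [q c]]]] <> [f [p [q ~ [q c]]]]]]

5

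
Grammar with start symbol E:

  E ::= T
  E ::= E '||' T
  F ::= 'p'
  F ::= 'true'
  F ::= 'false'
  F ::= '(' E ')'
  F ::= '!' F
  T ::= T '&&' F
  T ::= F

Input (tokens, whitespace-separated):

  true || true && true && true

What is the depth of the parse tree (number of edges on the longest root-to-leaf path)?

5

[E [E [T [F true]]] || [T [T [T [F true]] && [F true]] && [F true]]]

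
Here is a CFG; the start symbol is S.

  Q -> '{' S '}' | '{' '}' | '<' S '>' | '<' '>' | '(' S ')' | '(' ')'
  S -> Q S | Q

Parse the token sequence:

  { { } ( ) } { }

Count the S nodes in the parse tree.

[S [Q { [S [Q { }] [S [Q ( )]]] }] [S [Q { }]]]

4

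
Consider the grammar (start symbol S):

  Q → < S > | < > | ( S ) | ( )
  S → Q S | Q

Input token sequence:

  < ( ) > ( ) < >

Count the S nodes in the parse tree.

[S [Q < [S [Q ( )]] >] [S [Q ( )] [S [Q < >]]]]

4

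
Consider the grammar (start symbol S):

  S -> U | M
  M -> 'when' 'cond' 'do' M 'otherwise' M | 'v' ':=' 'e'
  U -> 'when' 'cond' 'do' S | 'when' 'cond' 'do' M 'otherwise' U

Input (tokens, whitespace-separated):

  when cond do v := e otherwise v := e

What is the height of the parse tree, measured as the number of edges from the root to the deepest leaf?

[S [M when cond do [M v := e] otherwise [M v := e]]]

3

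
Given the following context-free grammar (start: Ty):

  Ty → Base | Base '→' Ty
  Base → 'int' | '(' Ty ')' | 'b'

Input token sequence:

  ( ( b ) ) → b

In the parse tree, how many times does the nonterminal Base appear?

4

[Ty [Base ( [Ty [Base ( [Ty [Base b]] )]] )] → [Ty [Base b]]]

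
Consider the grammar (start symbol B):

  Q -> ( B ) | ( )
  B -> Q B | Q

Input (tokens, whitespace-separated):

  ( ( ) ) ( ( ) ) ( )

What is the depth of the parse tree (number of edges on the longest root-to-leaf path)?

[B [Q ( [B [Q ( )]] )] [B [Q ( [B [Q ( )]] )] [B [Q ( )]]]]

5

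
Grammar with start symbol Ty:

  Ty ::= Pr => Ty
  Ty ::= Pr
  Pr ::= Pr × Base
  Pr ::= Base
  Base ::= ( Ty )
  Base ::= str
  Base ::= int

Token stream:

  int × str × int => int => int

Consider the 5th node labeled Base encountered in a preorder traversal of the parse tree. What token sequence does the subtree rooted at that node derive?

int

[Ty [Pr [Pr [Pr [Base int]] × [Base str]] × [Base int]] => [Ty [Pr [Base int]] => [Ty [Pr [Base int]]]]]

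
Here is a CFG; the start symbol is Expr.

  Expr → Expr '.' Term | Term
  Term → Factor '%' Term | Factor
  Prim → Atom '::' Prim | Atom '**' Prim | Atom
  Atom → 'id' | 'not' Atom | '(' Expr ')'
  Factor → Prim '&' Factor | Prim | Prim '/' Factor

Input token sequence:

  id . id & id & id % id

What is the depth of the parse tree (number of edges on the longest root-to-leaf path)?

[Expr [Expr [Term [Factor [Prim [Atom id]]]]] . [Term [Factor [Prim [Atom id]] & [Factor [Prim [Atom id]] & [Factor [Prim [Atom id]]]]] % [Term [Factor [Prim [Atom id]]]]]]

7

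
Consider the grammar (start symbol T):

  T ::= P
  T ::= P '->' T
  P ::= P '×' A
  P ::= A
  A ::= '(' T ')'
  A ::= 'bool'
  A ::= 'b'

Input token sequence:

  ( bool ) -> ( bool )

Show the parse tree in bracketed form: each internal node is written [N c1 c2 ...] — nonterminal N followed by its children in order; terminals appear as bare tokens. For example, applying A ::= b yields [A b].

T
P -> T
A -> T
( T ) -> T
( P ) -> T
( A ) -> T
( bool ) -> T
( bool ) -> P
( bool ) -> A
( bool ) -> ( T )
( bool ) -> ( P )
( bool ) -> ( A )
( bool ) -> ( bool )

[T [P [A ( [T [P [A bool]]] )]] -> [T [P [A ( [T [P [A bool]]] )]]]]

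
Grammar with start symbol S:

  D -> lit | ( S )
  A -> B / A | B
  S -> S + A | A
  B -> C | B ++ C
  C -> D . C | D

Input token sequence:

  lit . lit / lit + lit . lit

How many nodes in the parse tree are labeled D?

[S [S [A [B [C [D lit] . [C [D lit]]]] / [A [B [C [D lit]]]]]] + [A [B [C [D lit] . [C [D lit]]]]]]

5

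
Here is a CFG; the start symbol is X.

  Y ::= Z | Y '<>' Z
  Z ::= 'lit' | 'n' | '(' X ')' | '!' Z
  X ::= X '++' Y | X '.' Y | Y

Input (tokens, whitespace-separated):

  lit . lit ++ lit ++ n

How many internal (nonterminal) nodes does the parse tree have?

12

[X [X [X [X [Y [Z lit]]] . [Y [Z lit]]] ++ [Y [Z lit]]] ++ [Y [Z n]]]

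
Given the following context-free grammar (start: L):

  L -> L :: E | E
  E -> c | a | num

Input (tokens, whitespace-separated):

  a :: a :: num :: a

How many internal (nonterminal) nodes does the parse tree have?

[L [L [L [L [E a]] :: [E a]] :: [E num]] :: [E a]]

8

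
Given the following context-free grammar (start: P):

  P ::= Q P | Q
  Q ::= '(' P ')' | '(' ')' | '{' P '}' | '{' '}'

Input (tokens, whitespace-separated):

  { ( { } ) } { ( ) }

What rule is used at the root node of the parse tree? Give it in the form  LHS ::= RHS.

P ::= Q P

[P [Q { [P [Q ( [P [Q { }]] )]] }] [P [Q { [P [Q ( )]] }]]]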